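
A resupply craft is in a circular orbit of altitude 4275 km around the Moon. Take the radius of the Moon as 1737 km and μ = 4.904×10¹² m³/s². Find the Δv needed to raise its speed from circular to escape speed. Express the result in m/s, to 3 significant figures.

r = 1737 + 4275 = 6012.0 km = 6.0120×10⁶ m.
Circular speed v_c = √(μ/r) = 903.2 m/s.
Escape speed v_esc = √(2μ/r) = √2 × v_c = 1277 m/s.
Δv = v_esc − v_c = 374.1 m/s.

Δv ≈ 374 m/s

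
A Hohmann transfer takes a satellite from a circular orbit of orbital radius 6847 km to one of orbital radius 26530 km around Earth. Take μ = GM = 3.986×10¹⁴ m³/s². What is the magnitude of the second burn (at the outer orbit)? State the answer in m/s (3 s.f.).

r₁ = 6847 km = 6.847×10⁶ m.
r₂ = 26530 km = 2.653×10⁷ m.
Transfer ellipse a_t = (r₁ + r₂)/2 = 1.669×10⁷ m.
At r₁: circular v_c1 = √(μ/r₁) = 7630 m/s; transfer-perigee v_p = √[μ(2/r₁ − 1/a_t)] = 9620 m/s.
At r₂: circular v_c2 = √(μ/r₂) = 3876 m/s; transfer-apogee v_a = √[μ(2/r₂ − 1/a_t)] = 2483 m/s.
Δv₂ = v_c2 − v_a = 1393 m/s.

Δv ≈ 1390 m/s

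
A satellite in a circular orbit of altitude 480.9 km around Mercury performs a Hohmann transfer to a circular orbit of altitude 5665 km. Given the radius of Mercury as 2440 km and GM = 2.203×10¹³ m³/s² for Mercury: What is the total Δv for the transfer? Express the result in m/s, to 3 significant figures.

r₁ = 2440 + 480.9 = 2920.9 km = 2.9209×10⁶ m.
r₂ = 2440 + 5665 = 8105.0 km = 8.1050×10⁶ m.
Transfer ellipse a_t = (r₁ + r₂)/2 = 5.513×10⁶ m.
At r₁: circular v_c1 = √(μ/r₁) = 2746 m/s; transfer-periherm v_p = √[μ(2/r₁ − 1/a_t)] = 3330 m/s.
Δv₁ = v_p − v_c1 = 583.6 m/s.
At r₂: circular v_c2 = √(μ/r₂) = 1649 m/s; transfer-apoherm v_a = √[μ(2/r₂ − 1/a_t)] = 1200 m/s.
Δv₂ = v_c2 − v_a = 448.6 m/s.
Total Δv = Δv₁ + Δv₂ = 1032 m/s.

Δv_total ≈ 1030 m/s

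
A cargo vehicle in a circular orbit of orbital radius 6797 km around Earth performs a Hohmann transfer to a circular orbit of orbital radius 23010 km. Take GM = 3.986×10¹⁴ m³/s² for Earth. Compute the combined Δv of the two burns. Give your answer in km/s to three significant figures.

Δv_total ≈ 3.21 km/s

r₁ = 6797 km = 6.797×10⁶ m.
r₂ = 23010 km = 2.301×10⁷ m.
Transfer ellipse a_t = (r₁ + r₂)/2 = 1.490×10⁷ m.
At r₁: circular v_c1 = √(μ/r₁) = 7658 m/s; transfer-perigee v_p = √[μ(2/r₁ − 1/a_t)] = 9515 m/s.
Δv₁ = v_p − v_c1 = 1857 m/s.
At r₂: circular v_c2 = √(μ/r₂) = 4162 m/s; transfer-apogee v_a = √[μ(2/r₂ − 1/a_t)] = 2811 m/s.
Δv₂ = v_c2 − v_a = 1351 m/s.
Total Δv = Δv₁ + Δv₂ = 3209 m/s = 3.209 km/s.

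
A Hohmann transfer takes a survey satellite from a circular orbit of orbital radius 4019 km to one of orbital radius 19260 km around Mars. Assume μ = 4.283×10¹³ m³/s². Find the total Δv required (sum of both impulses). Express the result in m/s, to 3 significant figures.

r₁ = 4019 km = 4.019×10⁶ m.
r₂ = 19260 km = 1.926×10⁷ m.
Transfer ellipse a_t = (r₁ + r₂)/2 = 1.164×10⁷ m.
At r₁: circular v_c1 = √(μ/r₁) = 3264 m/s; transfer-periapsis v_p = √[μ(2/r₁ − 1/a_t)] = 4199 m/s.
Δv₁ = v_p − v_c1 = 934.8 m/s.
At r₂: circular v_c2 = √(μ/r₂) = 1491 m/s; transfer-apoapsis v_a = √[μ(2/r₂ − 1/a_t)] = 876.3 m/s.
Δv₂ = v_c2 − v_a = 615.0 m/s.
Total Δv = Δv₁ + Δv₂ = 1550 m/s.

Δv_total ≈ 1550 m/s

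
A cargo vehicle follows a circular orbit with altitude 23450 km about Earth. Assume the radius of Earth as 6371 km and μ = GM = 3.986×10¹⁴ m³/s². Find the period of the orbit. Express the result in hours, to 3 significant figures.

T ≈ 14.2 hours

r = 6371 + 23450 = 29821 km = 2.9821×10⁷ m.
Kepler's third law: T = 2π√(r³/μ) = 2π√((2.982×10⁷)³ / 3.986×10¹⁴).
r³/μ = 6.653×10⁷ s², so T = 2π × 8.157×10³ = 5.125×10⁴ s.
Converting: 5.125×10⁴ s ÷ 3600 = 14.24 hours.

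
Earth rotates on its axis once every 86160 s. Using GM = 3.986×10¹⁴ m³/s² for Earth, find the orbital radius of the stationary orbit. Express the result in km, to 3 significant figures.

r_sync ≈ 42200 km

A synchronous orbit has period T, so by Kepler's third law a = (μT²/4π²)^(1/3).
μT²/4π² = 3.986×10¹⁴ × (8.616×10⁴)² / 39.48 = 7.495×10²² m³.
a = 4.216×10⁷ m = 42163 km.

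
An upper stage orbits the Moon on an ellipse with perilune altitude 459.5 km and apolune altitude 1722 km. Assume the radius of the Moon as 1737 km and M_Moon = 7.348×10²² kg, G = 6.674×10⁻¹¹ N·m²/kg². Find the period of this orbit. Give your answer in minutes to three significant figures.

T ≈ 225 minutes

μ = GM = 6.674×10⁻¹¹ × 7.348×10²² = 4.904×10¹² m³/s².
r_p = 1737 + 459.5 = 2196.5 km = 2.1965×10⁶ m.
r_a = 1737 + 1722 = 3459.0 km = 3.4590×10⁶ m.
Semi-major axis a = (r_p + r_a)/2 = (2196.5 + 3459.0)/2 = 2827.8 km = 2.828×10⁶ m.
By Kepler's third law T = 2π√(a³/μ) = 2π × 2.147×10³ = 1.349×10⁴ s.
= 224.9 minutes.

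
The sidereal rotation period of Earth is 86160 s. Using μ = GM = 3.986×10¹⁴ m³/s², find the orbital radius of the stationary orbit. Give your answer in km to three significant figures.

r_sync ≈ 42200 km

A synchronous orbit has period T, so by Kepler's third law a = (μT²/4π²)^(1/3).
μT²/4π² = 3.986×10¹⁴ × (8.616×10⁴)² / 39.48 = 7.495×10²² m³.
a = 4.216×10⁷ m = 42163 km.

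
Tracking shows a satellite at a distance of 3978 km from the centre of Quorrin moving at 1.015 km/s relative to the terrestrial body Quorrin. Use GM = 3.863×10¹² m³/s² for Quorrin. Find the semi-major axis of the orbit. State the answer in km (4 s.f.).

a ≈ 4236 km

r = 3.978×10⁶ m.
Vis-viva rearranged: 1/a = 2/r − v²/μ = 5.028×10⁻⁷ − 2.667×10⁻⁷ = 2.361×10⁻⁷ m⁻¹.
a = 4.236×10⁶ m = 4235.9 km.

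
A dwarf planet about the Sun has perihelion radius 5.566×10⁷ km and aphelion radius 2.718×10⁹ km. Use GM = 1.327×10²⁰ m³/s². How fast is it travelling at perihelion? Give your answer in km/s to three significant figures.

Semi-major axis a = (r_p + r_a)/2 = 1.3868×10⁹ km = 1.387×10¹² m.
Vis-viva: v² = μ(2/r − 1/a) = 1.327×10²⁰ × (3.593×10⁻¹¹ − 7.211×10⁻¹³) = 4.673×10⁹ m²/s².
v = 68360 m/s = 68.36 km/s.

v ≈ 68.4 km/s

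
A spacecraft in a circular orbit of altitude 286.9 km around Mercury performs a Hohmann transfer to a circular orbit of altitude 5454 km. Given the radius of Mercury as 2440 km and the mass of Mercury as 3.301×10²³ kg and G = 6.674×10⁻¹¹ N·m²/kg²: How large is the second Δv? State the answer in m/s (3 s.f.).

Δv ≈ 473 m/s

μ = GM = 6.674×10⁻¹¹ × 3.301×10²³ = 2.203×10¹³ m³/s².
r₁ = 2440 + 286.9 = 2726.9 km = 2.7269×10⁶ m.
r₂ = 2440 + 5454 = 7894.0 km = 7.8940×10⁶ m.
Transfer ellipse a_t = (r₁ + r₂)/2 = 5.310×10⁶ m.
At r₁: circular v_c1 = √(μ/r₁) = 2842 m/s; transfer-periherm v_p = √[μ(2/r₁ − 1/a_t)] = 3465 m/s.
At r₂: circular v_c2 = √(μ/r₂) = 1671 m/s; transfer-apoherm v_a = √[μ(2/r₂ − 1/a_t)] = 1197 m/s.
Δv₂ = v_c2 − v_a = 473.5 m/s.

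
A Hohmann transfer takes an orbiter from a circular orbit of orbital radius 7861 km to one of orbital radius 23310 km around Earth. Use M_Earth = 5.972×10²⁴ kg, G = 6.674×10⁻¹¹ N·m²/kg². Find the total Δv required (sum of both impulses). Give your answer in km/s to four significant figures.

μ = GM = 6.674×10⁻¹¹ × 5.972×10²⁴ = 3.986×10¹⁴ m³/s².
r₁ = 7861 km = 7.861×10⁶ m.
r₂ = 23310 km = 2.331×10⁷ m.
Transfer ellipse a_t = (r₁ + r₂)/2 = 1.559×10⁷ m.
At r₁: circular v_c1 = √(μ/r₁) = 7121 m/s; transfer-perigee v_p = √[μ(2/r₁ − 1/a_t)] = 8708 m/s.
Δv₁ = v_p − v_c1 = 1588 m/s.
At r₂: circular v_c2 = √(μ/r₂) = 4135 m/s; transfer-apogee v_a = √[μ(2/r₂ − 1/a_t)] = 2937 m/s.
Δv₂ = v_c2 − v_a = 1198 m/s.
Total Δv = Δv₁ + Δv₂ = 2786 m/s = 2.786 km/s.

Δv_total ≈ 2.786 km/s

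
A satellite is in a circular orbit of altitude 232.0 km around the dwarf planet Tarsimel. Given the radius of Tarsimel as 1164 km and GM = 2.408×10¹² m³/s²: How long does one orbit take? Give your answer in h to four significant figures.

T ≈ 1.855 h

r = 1164 + 232.0 = 1396.0 km = 1.3960×10⁶ m.
Kepler's third law: T = 2π√(r³/μ) = 2π√((1.396×10⁶)³ / 2.408×10¹²).
r³/μ = 1.130×10⁶ s², so T = 2π × 1.063×10³ = 6.679×10³ s.
Converting: 6.679×10³ s ÷ 3600 = 1.855 h.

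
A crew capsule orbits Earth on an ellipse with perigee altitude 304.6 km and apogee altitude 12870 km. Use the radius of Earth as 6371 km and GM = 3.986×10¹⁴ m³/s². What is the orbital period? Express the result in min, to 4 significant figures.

r_p = 6371 + 304.6 = 6675.6 km = 6.6756×10⁶ m.
r_a = 6371 + 12870 = 19241 km = 1.9241×10⁷ m.
Semi-major axis a = (r_p + r_a)/2 = (6675.6 + 19241)/2 = 12958 km = 1.296×10⁷ m.
By Kepler's third law T = 2π√(a³/μ) = 2π × 2.336×10³ = 1.468×10⁴ s.
= 244.7 min.

T ≈ 244.7 min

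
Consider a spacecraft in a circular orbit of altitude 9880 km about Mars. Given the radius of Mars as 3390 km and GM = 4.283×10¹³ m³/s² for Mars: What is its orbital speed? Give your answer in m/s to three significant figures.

r = 3390 + 9880 = 13270 km = 1.3270×10⁷ m.
For a circular orbit v = √(μ/r) = √(4.283×10¹³ / 1.327×10⁷) = √(3.228×10⁶) = 1797 m/s.

v ≈ 1800 m/s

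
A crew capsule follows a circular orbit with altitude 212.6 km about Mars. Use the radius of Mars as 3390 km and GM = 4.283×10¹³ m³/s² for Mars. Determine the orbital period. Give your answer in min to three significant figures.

r = 3390 + 212.6 = 3602.6 km = 3.6026×10⁶ m.
Kepler's third law: T = 2π√(r³/μ) = 2π√((3.603×10⁶)³ / 4.283×10¹³).
r³/μ = 1.092×10⁶ s², so T = 2π × 1.045×10³ = 6.565×10³ s.
Converting: 6.565×10³ s ÷ 60.00 = 109.4 min.

T ≈ 109 min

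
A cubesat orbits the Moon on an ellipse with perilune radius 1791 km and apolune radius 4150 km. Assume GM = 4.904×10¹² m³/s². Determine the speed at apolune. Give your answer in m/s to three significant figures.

Semi-major axis a = (r_p + r_a)/2 = 2970.5 km = 2.970×10⁶ m.
Vis-viva: v² = μ(2/r − 1/a) = 4.904×10¹² × (4.819×10⁻⁷ − 3.366×10⁻⁷) = 7.125×10⁵ m²/s².
v = 844.1 m/s.

v ≈ 844 m/s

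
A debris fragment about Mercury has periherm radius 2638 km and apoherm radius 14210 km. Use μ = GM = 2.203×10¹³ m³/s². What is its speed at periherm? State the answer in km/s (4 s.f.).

v ≈ 3.753 km/s

Semi-major axis a = (r_p + r_a)/2 = 8424.0 km = 8.424×10⁶ m.
Vis-viva: v² = μ(2/r − 1/a) = 2.203×10¹³ × (7.582×10⁻⁷ − 1.187×10⁻⁷) = 1.409×10⁷ m²/s².
v = 3753 m/s = 3.753 km/s.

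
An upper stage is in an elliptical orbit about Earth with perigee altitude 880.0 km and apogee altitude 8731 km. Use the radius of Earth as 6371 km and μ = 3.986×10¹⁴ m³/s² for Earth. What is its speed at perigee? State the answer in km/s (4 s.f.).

v ≈ 8.619 km/s

r_p = 6371 + 880.0 = 7251.0 km = 7.2510×10⁶ m.
r_a = 6371 + 8731 = 15102 km = 1.5102×10⁷ m.
Semi-major axis a = (r_p + r_a)/2 = 11176 km = 1.118×10⁷ m.
Vis-viva: v² = μ(2/r − 1/a) = 3.986×10¹⁴ × (2.758×10⁻⁷ − 8.947×10⁻⁸) = 7.428×10⁷ m²/s².
v = 8619 m/s = 8.619 km/s.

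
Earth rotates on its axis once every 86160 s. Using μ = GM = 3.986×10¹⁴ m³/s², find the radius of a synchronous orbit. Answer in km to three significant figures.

r_sync ≈ 42200 km

A synchronous orbit has period T, so by Kepler's third law a = (μT²/4π²)^(1/3).
μT²/4π² = 3.986×10¹⁴ × (8.616×10⁴)² / 39.48 = 7.495×10²² m³.
a = 4.216×10⁷ m = 42163 km.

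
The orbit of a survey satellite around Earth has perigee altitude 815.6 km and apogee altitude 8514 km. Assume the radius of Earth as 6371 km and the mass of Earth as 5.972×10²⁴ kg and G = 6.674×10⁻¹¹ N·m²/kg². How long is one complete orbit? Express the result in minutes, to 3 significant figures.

μ = GM = 6.674×10⁻¹¹ × 5.972×10²⁴ = 3.986×10¹⁴ m³/s².
r_p = 6371 + 815.6 = 7186.6 km = 7.1866×10⁶ m.
r_a = 6371 + 8514 = 14885 km = 1.4885×10⁷ m.
Semi-major axis a = (r_p + r_a)/2 = (7186.6 + 14885)/2 = 11036 km = 1.104×10⁷ m.
By Kepler's third law T = 2π√(a³/μ) = 2π × 1.836×10³ = 1.154×10⁴ s.
= 192.3 minutes.

T ≈ 192 minutes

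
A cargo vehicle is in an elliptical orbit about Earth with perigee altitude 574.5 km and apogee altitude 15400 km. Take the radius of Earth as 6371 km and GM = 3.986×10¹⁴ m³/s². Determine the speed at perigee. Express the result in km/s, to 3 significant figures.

v ≈ 9.33 km/s

r_p = 6371 + 574.5 = 6945.5 km = 6.9455×10⁶ m.
r_a = 6371 + 15400 = 21771 km = 2.1771×10⁷ m.
Semi-major axis a = (r_p + r_a)/2 = 14358 km = 1.436×10⁷ m.
Vis-viva: v² = μ(2/r − 1/a) = 3.986×10¹⁴ × (2.880×10⁻⁷ − 6.965×10⁻⁸) = 8.702×10⁷ m²/s².
v = 9328 m/s = 9.328 km/s.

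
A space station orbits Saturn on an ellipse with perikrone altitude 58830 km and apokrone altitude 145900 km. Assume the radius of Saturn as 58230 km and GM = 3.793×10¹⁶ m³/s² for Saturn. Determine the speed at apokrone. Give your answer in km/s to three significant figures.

r_p = 58230 + 58830 = 117060 km = 1.1706×10⁸ m.
r_a = 58230 + 145900 = 204130 km = 2.0413×10⁸ m.
Semi-major axis a = (r_p + r_a)/2 = 1.6060×10⁵ km = 1.606×10⁸ m.
Vis-viva: v² = μ(2/r − 1/a) = 3.793×10¹⁶ × (9.798×10⁻⁹ − 6.227×10⁻⁹) = 1.354×10⁸ m²/s².
v = 11640 m/s = 11.64 km/s.

v ≈ 11.6 km/s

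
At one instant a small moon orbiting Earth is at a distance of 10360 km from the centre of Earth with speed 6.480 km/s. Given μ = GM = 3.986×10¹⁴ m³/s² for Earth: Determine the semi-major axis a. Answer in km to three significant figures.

a ≈ 11400 km

r = 1.036×10⁷ m.
Specific orbital energy ε = v²/2 − μ/r = (6480)²/2 − 3.986×10¹⁴/1.036×10⁷ = -1.748×10⁷ J/kg.
Since ε = −μ/(2a), a = −μ/(2ε) = 1.140×10⁷ m = 11402 km.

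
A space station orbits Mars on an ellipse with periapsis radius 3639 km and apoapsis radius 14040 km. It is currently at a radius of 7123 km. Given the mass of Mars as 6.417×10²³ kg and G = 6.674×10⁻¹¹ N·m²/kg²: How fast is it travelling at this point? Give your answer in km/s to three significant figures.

μ = GM = 6.674×10⁻¹¹ × 6.417×10²³ = 4.283×10¹³ m³/s².
Semi-major axis a = (r_p + r_a)/2 = 8839.5 km = 8.840×10⁶ m.
Vis-viva: v² = μ(2/r − 1/a) = 4.283×10¹³ × (2.808×10⁻⁷ − 1.131×10⁻⁷) = 7.180×10⁶ m²/s².
v = 2680 m/s = 2.680 km/s.

v ≈ 2.68 km/s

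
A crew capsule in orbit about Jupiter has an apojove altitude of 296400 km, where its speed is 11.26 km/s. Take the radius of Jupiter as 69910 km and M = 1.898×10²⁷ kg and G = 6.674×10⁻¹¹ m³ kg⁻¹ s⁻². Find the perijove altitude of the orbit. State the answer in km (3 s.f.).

μ = GM = 6.674×10⁻¹¹ × 1.898×10²⁷ = 1.267×10¹⁷ m³/s².
r_a = 69910 + 296400 = 3.6631×10⁵ km = 3.663×10⁸ m.
Specific energy ε = v²/2 − μ/r = -2.824×10⁸ J/kg, so a = −μ/(2ε) = 2.243×10⁸ m.
The apsides satisfy r_p + r_a = 2a, so the perijove radius is 2a − r_a = 8.223×10⁷ m = 82226 km.
Perijove altitude = 82226 − 69910 = 12316 km.

perijove altitude ≈ 12300 km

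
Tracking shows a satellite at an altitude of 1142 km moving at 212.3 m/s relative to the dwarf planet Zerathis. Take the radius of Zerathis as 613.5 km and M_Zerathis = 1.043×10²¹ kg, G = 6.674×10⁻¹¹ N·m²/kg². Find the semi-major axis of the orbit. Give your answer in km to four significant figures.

μ = GM = 6.674×10⁻¹¹ × 1.043×10²¹ = 6.961×10¹⁰ m³/s².
r = 613.5 + 1142 = 1755.5 km = 1.756×10⁶ m.
Vis-viva rearranged: 1/a = 2/r − v²/μ = 1.139×10⁻⁶ − 6.475×10⁻⁷ = 4.918×10⁻⁷ m⁻¹.
a = 2.033×10⁶ m = 2033.4 km.

a ≈ 2033 km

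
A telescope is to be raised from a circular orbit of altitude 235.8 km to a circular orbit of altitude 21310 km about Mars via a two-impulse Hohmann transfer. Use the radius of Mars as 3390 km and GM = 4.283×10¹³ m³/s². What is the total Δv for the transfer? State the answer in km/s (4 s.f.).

r₁ = 3390 + 235.8 = 3625.8 km = 3.6258×10⁶ m.
r₂ = 3390 + 21310 = 24700 km = 2.4700×10⁷ m.
Transfer ellipse a_t = (r₁ + r₂)/2 = 1.416×10⁷ m.
At r₁: circular v_c1 = √(μ/r₁) = 3437 m/s; transfer-periapsis v_p = √[μ(2/r₁ − 1/a_t)] = 4539 m/s.
Δv₁ = v_p − v_c1 = 1102 m/s.
At r₂: circular v_c2 = √(μ/r₂) = 1317 m/s; transfer-apoapsis v_a = √[μ(2/r₂ − 1/a_t)] = 666.3 m/s.
Δv₂ = v_c2 − v_a = 650.5 m/s.
Total Δv = Δv₁ + Δv₂ = 1752 m/s = 1.752 km/s.

Δv_total ≈ 1.752 km/s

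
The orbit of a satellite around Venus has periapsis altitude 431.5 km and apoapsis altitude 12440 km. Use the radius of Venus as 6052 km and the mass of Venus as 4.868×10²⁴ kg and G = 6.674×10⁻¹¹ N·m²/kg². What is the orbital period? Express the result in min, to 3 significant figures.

μ = GM = 6.674×10⁻¹¹ × 4.868×10²⁴ = 3.249×10¹⁴ m³/s².
r_p = 6052 + 431.5 = 6483.5 km = 6.4835×10⁶ m.
r_a = 6052 + 12440 = 18492 km = 1.8492×10⁷ m.
Semi-major axis a = (r_p + r_a)/2 = (6483.5 + 18492)/2 = 12488 km = 1.249×10⁷ m.
By Kepler's third law T = 2π√(a³/μ) = 2π × 2.448×10³ = 1.538×10⁴ s.
= 256.4 min.

T ≈ 256 min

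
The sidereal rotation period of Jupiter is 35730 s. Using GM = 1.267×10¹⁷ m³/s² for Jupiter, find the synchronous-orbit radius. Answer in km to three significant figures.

r_sync ≈ 1.60×10⁵ km

A synchronous orbit has period T, so by Kepler's third law a = (μT²/4π²)^(1/3).
μT²/4π² = 1.267×10¹⁷ × (3.573×10⁴)² / 39.48 = 4.097×10²⁴ m³.
a = 1.600×10⁸ m = 1.6002×10⁵ km.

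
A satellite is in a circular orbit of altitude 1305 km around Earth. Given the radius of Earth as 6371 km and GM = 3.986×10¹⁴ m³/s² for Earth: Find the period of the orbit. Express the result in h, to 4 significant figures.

r = 6371 + 1305 = 7676.0 km = 7.6760×10⁶ m.
Kepler's third law: T = 2π√(r³/μ) = 2π√((7.676×10⁶)³ / 3.986×10¹⁴).
r³/μ = 1.135×10⁶ s², so T = 2π × 1.065×10³ = 6.693×10³ s.
Converting: 6.693×10³ s ÷ 3600 = 1.859 h.

T ≈ 1.859 h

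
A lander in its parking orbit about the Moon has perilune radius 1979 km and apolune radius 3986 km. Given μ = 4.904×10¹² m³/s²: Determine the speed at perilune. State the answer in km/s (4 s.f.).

Semi-major axis a = (r_p + r_a)/2 = 2982.5 km = 2.982×10⁶ m.
Vis-viva: v² = μ(2/r − 1/a) = 4.904×10¹² × (1.011×10⁻⁶ − 3.353×10⁻⁷) = 3.312×10⁶ m²/s².
v = 1820 m/s = 1.820 km/s.

v ≈ 1.820 km/s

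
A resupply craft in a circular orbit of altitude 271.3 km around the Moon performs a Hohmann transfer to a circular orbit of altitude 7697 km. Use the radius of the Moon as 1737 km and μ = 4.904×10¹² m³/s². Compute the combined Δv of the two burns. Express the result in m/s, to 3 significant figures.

Δv_total ≈ 738 m/s

r₁ = 1737 + 271.3 = 2008.3 km = 2.0083×10⁶ m.
r₂ = 1737 + 7697 = 9434.0 km = 9.4340×10⁶ m.
Transfer ellipse a_t = (r₁ + r₂)/2 = 5.721×10⁶ m.
At r₁: circular v_c1 = √(μ/r₁) = 1563 m/s; transfer-perilune v_p = √[μ(2/r₁ − 1/a_t)] = 2007 m/s.
Δv₁ = v_p − v_c1 = 444.0 m/s.
At r₂: circular v_c2 = √(μ/r₂) = 721.0 m/s; transfer-apolune v_a = √[μ(2/r₂ − 1/a_t)] = 427.2 m/s.
Δv₂ = v_c2 − v_a = 293.8 m/s.
Total Δv = Δv₁ + Δv₂ = 737.8 m/s.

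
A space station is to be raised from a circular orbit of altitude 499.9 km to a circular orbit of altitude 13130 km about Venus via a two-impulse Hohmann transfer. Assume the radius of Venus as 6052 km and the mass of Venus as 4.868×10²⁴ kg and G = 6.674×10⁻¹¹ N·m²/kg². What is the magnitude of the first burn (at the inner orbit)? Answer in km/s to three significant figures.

μ = GM = 6.674×10⁻¹¹ × 4.868×10²⁴ = 3.249×10¹⁴ m³/s².
r₁ = 6052 + 499.9 = 6551.9 km = 6.5519×10⁶ m.
r₂ = 6052 + 13130 = 19182 km = 1.9182×10⁷ m.
Transfer ellipse a_t = (r₁ + r₂)/2 = 1.287×10⁷ m.
At r₁: circular v_c1 = √(μ/r₁) = 7042 m/s; transfer-periapsis v_p = √[μ(2/r₁ − 1/a_t)] = 8598 m/s.
Δv₁ = v_p − v_c1 = 1556 m/s.
= 1.556 km/s.

Δv ≈ 1.56 km/s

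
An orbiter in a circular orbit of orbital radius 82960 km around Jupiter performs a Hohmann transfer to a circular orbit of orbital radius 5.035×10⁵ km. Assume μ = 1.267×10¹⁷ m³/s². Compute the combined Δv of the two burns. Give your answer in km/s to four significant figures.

r₁ = 82960 km = 8.296×10⁷ m.
r₂ = 5.035×10⁵ km = 5.035×10⁸ m.
Transfer ellipse a_t = (r₁ + r₂)/2 = 2.932×10⁸ m.
At r₁: circular v_c1 = √(μ/r₁) = 39080 m/s; transfer-perijove v_p = √[μ(2/r₁ − 1/a_t)] = 51210 m/s.
Δv₁ = v_p − v_c1 = 12130 m/s.
At r₂: circular v_c2 = √(μ/r₂) = 15860 m/s; transfer-apojove v_a = √[μ(2/r₂ − 1/a_t)] = 8438 m/s.
Δv₂ = v_c2 − v_a = 7426 m/s.
Total Δv = Δv₁ + Δv₂ = 19550 m/s = 19.55 km/s.

Δv_total ≈ 19.55 km/s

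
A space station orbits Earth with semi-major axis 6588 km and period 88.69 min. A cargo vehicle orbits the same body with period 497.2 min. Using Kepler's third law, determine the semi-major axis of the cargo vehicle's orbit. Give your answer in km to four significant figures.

Kepler's third law: a³ ∝ T², so a₂ = a₁ (T₂/T₁)^(2/3).
T₂/T₁ = 5.606, (T₂/T₁)^(2/3) = 3.156.
a₂ = 6588 × 3.156 = 20790 km.

a₂ ≈ 20790 km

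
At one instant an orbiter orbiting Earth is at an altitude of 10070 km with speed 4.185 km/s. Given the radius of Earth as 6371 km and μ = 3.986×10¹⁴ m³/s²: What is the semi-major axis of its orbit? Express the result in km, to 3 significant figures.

a ≈ 12900 km

r = 6371 + 10070 = 16441 km = 1.644×10⁷ m.
Specific orbital energy ε = v²/2 − μ/r = (4185)²/2 − 3.986×10¹⁴/1.644×10⁷ = -1.549×10⁷ J/kg.
Since ε = −μ/(2a), a = −μ/(2ε) = 1.287×10⁷ m = 12869 km.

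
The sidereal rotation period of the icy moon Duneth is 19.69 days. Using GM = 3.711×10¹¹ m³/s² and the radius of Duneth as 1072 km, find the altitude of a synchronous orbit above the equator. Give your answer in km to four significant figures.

h_sync ≈ 29000 km

T = 19.69 days = 1.701×10⁶ s.
A synchronous orbit has period T, so by Kepler's third law a = (μT²/4π²)^(1/3).
μT²/4π² = 3.711×10¹¹ × (1.701×10⁶)² / 39.48 = 2.721×10²² m³.
a = 3.008×10⁷ m = 30076 km.
Altitude h = a − R = 30076 − 1072 = 29004 km.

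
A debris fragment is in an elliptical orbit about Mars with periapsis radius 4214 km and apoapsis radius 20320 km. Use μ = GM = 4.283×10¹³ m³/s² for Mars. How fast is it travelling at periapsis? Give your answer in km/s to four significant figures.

v ≈ 4.103 km/s

Semi-major axis a = (r_p + r_a)/2 = 12267 km = 1.227×10⁷ m.
Vis-viva: v² = μ(2/r − 1/a) = 4.283×10¹³ × (4.746×10⁻⁷ − 8.152×10⁻⁸) = 1.684×10⁷ m²/s².
v = 4103 m/s = 4.103 km/s.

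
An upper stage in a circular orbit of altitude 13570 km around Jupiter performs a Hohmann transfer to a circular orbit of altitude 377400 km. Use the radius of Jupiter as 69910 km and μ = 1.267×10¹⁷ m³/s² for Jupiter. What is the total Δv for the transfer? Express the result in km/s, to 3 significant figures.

Δv_total ≈ 19.0 km/s

r₁ = 69910 + 13570 = 83480 km = 8.3480×10⁷ m.
r₂ = 69910 + 377400 = 447310 km = 4.4731×10⁸ m.
Transfer ellipse a_t = (r₁ + r₂)/2 = 2.654×10⁸ m.
At r₁: circular v_c1 = √(μ/r₁) = 38960 m/s; transfer-perijove v_p = √[μ(2/r₁ − 1/a_t)] = 50580 m/s.
Δv₁ = v_p − v_c1 = 11620 m/s.
At r₂: circular v_c2 = √(μ/r₂) = 16830 m/s; transfer-apojove v_a = √[μ(2/r₂ − 1/a_t)] = 9439 m/s.
Δv₂ = v_c2 − v_a = 7391 m/s.
Total Δv = Δv₁ + Δv₂ = 19010 m/s = 19.01 km/s.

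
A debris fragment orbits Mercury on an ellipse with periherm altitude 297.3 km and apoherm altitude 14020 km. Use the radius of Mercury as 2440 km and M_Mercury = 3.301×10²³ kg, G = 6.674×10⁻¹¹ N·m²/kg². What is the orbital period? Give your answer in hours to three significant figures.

T ≈ 11.1 hours

μ = GM = 6.674×10⁻¹¹ × 3.301×10²³ = 2.203×10¹³ m³/s².
r_p = 2440 + 297.3 = 2737.3 km = 2.7373×10⁶ m.
r_a = 2440 + 14020 = 16460 km = 1.6460×10⁷ m.
Semi-major axis a = (r_p + r_a)/2 = (2737.3 + 16460)/2 = 9598.6 km = 9.599×10⁶ m.
By Kepler's third law T = 2π√(a³/μ) = 2π × 6.336×10³ = 3.981×10⁴ s.
= 11.06 hours.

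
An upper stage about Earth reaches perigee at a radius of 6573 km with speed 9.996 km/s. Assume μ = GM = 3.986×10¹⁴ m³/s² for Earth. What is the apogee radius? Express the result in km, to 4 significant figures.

r_p = 6.573×10⁶ m.
Specific energy ε = v²/2 − μ/r = -1.068×10⁷ J/kg, so a = −μ/(2ε) = 1.866×10⁷ m.
The apsides satisfy r_p + r_a = 2a, so the apogee radius is 2a − r_p = 3.074×10⁷ m = 30742 km.

apogee radius ≈ 30740 km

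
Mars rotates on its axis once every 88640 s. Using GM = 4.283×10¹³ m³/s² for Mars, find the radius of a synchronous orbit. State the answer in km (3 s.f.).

A synchronous orbit has period T, so by Kepler's third law a = (μT²/4π²)^(1/3).
μT²/4π² = 4.283×10¹³ × (8.864×10⁴)² / 39.48 = 8.524×10²¹ m³.
a = 2.043×10⁷ m = 20428 km.

r_sync ≈ 20400 km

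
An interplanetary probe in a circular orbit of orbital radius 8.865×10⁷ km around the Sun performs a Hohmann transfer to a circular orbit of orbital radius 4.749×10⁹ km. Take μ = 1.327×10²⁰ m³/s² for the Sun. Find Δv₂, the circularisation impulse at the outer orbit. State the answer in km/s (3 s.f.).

Δv ≈ 4.27 km/s

r₁ = 8.865×10⁷ km = 8.865×10¹⁰ m.
r₂ = 4.749×10⁹ km = 4.749×10¹² m.
Transfer ellipse a_t = (r₁ + r₂)/2 = 2.419×10¹² m.
At r₁: circular v_c1 = √(μ/r₁) = 38690 m/s; transfer-perihelion v_p = √[μ(2/r₁ − 1/a_t)] = 54210 m/s.
At r₂: circular v_c2 = √(μ/r₂) = 5286 m/s; transfer-aphelion v_a = √[μ(2/r₂ − 1/a_t)] = 1012 m/s.
Δv₂ = v_c2 − v_a = 4274 m/s.
= 4.274 km/s.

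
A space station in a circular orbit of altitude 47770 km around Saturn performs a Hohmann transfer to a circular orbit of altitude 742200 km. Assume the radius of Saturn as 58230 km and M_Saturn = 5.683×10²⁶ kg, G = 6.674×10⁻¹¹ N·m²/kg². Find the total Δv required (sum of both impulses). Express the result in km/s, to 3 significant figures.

Δv_total ≈ 9.78 km/s

μ = GM = 6.674×10⁻¹¹ × 5.683×10²⁶ = 3.793×10¹⁶ m³/s².
r₁ = 58230 + 47770 = 106000 km = 1.0600×10⁸ m.
r₂ = 58230 + 742200 = 800430 km = 8.0043×10⁸ m.
Transfer ellipse a_t = (r₁ + r₂)/2 = 4.532×10⁸ m.
At r₁: circular v_c1 = √(μ/r₁) = 18920 m/s; transfer-perikrone v_p = √[μ(2/r₁ − 1/a_t)] = 25140 m/s.
Δv₁ = v_p − v_c1 = 6222 m/s.
At r₂: circular v_c2 = √(μ/r₂) = 6884 m/s; transfer-apokrone v_a = √[μ(2/r₂ − 1/a_t)] = 3329 m/s.
Δv₂ = v_c2 − v_a = 3555 m/s.
Total Δv = Δv₁ + Δv₂ = 9777 m/s = 9.777 km/s.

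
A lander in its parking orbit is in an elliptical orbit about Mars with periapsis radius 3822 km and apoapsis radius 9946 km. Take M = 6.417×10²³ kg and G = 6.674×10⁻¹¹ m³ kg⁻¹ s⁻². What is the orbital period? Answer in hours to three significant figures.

T ≈ 4.82 hours

μ = GM = 6.674×10⁻¹¹ × 6.417×10²³ = 4.283×10¹³ m³/s².
Semi-major axis a = (r_p + r_a)/2 = (3822.0 + 9946.0)/2 = 6884.0 km = 6.884×10⁶ m.
By Kepler's third law T = 2π√(a³/μ) = 2π × 2.760×10³ = 1.734×10⁴ s.
= 4.817 hours.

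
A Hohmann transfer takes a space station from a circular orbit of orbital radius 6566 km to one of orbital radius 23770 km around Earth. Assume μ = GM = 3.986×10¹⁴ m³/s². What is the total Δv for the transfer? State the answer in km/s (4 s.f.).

Δv_total ≈ 3.363 km/s

r₁ = 6566 km = 6.566×10⁶ m.
r₂ = 23770 km = 2.377×10⁷ m.
Transfer ellipse a_t = (r₁ + r₂)/2 = 1.517×10⁷ m.
At r₁: circular v_c1 = √(μ/r₁) = 7791 m/s; transfer-perigee v_p = √[μ(2/r₁ − 1/a_t)] = 9754 m/s.
Δv₁ = v_p − v_c1 = 1962 m/s.
At r₂: circular v_c2 = √(μ/r₂) = 4095 m/s; transfer-apogee v_a = √[μ(2/r₂ − 1/a_t)] = 2694 m/s.
Δv₂ = v_c2 − v_a = 1401 m/s.
Total Δv = Δv₁ + Δv₂ = 3363 m/s = 3.363 km/s.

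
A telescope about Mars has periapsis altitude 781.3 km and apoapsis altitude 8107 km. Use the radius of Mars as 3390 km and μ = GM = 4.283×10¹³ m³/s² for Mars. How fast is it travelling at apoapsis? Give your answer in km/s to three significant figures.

v ≈ 1.41 km/s

r_p = 3390 + 781.3 = 4171.3 km = 4.1713×10⁶ m.
r_a = 3390 + 8107 = 11497 km = 1.1497×10⁷ m.
Semi-major axis a = (r_p + r_a)/2 = 7834.1 km = 7.834×10⁶ m.
Vis-viva: v² = μ(2/r − 1/a) = 4.283×10¹³ × (1.740×10⁻⁷ − 1.276×10⁻⁷) = 1.984×10⁶ m²/s².
v = 1408 m/s = 1.408 km/s.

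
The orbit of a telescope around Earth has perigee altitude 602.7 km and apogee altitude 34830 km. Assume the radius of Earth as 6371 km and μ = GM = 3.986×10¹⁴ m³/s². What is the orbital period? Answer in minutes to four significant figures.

T ≈ 620.1 minutes

r_p = 6371 + 602.7 = 6973.7 km = 6.9737×10⁶ m.
r_a = 6371 + 34830 = 41201 km = 4.1201×10⁷ m.
Semi-major axis a = (r_p + r_a)/2 = (6973.7 + 41201)/2 = 24087 km = 2.409×10⁷ m.
By Kepler's third law T = 2π√(a³/μ) = 2π × 5.921×10³ = 3.720×10⁴ s.
= 620.1 minutes.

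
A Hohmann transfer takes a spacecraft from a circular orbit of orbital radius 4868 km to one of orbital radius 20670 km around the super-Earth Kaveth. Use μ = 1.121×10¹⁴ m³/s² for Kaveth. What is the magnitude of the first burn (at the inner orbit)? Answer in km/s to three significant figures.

r₁ = 4868 km = 4.868×10⁶ m.
r₂ = 20670 km = 2.067×10⁷ m.
Transfer ellipse a_t = (r₁ + r₂)/2 = 1.277×10⁷ m.
At r₁: circular v_c1 = √(μ/r₁) = 4799 m/s; transfer-periapsis v_p = √[μ(2/r₁ − 1/a_t)] = 6105 m/s.
Δv₁ = v_p − v_c1 = 1307 m/s.
= 1.307 km/s.

Δv ≈ 1.31 km/s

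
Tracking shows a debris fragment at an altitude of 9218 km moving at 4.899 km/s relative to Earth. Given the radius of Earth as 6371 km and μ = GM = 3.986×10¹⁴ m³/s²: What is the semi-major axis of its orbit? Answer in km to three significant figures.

a ≈ 14700 km

r = 6371 + 9218 = 15589 km = 1.559×10⁷ m.
Specific orbital energy ε = v²/2 − μ/r = (4899)²/2 − 3.986×10¹⁴/1.559×10⁷ = -1.357×10⁷ J/kg.
Since ε = −μ/(2a), a = −μ/(2ε) = 1.469×10⁷ m = 14688 km.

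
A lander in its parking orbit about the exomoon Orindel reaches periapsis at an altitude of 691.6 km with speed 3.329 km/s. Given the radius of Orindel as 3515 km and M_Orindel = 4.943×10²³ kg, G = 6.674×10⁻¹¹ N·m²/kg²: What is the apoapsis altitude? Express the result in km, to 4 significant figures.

μ = GM = 6.674×10⁻¹¹ × 4.943×10²³ = 3.299×10¹³ m³/s².
r_p = 3515 + 691.6 = 4206.6 km = 4.207×10⁶ m.
Specific energy ε = v²/2 − μ/r = -2.301×10⁶ J/kg, so a = −μ/(2ε) = 7.168×10⁶ m.
The apsides satisfy r_p + r_a = 2a, so the apoapsis radius is 2a − r_p = 1.013×10⁷ m = 10129 km.
Apoapsis altitude = 10129 − 3515 = 6614.1 km.

apoapsis altitude ≈ 6614 km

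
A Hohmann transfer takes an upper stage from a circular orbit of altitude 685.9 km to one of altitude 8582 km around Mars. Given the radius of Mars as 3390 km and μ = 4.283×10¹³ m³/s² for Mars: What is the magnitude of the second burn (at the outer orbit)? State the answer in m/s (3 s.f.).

r₁ = 3390 + 685.9 = 4075.9 km = 4.0759×10⁶ m.
r₂ = 3390 + 8582 = 11972 km = 1.1972×10⁷ m.
Transfer ellipse a_t = (r₁ + r₂)/2 = 8.024×10⁶ m.
At r₁: circular v_c1 = √(μ/r₁) = 3242 m/s; transfer-periapsis v_p = √[μ(2/r₁ − 1/a_t)] = 3960 m/s.
At r₂: circular v_c2 = √(μ/r₂) = 1891 m/s; transfer-apoapsis v_a = √[μ(2/r₂ − 1/a_t)] = 1348 m/s.
Δv₂ = v_c2 − v_a = 543.4 m/s.

Δv ≈ 543 m/s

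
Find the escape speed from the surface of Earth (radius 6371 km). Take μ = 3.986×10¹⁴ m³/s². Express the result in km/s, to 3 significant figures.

v_esc ≈ 11.2 km/s

r = R = 6.371×10⁶ m.
Escape speed v_esc = √(2μ/r) = √(2 × 3.986×10¹⁴ / 6.371×10⁶) = √(1.251×10⁸) = 11190 m/s.
= 11.19 km/s.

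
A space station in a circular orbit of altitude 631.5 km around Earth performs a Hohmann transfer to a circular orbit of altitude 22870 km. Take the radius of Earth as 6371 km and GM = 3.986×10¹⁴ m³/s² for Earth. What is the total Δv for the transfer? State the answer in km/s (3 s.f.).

r₁ = 6371 + 631.5 = 7002.5 km = 7.0025×10⁶ m.
r₂ = 6371 + 22870 = 29241 km = 2.9241×10⁷ m.
Transfer ellipse a_t = (r₁ + r₂)/2 = 1.812×10⁷ m.
At r₁: circular v_c1 = √(μ/r₁) = 7545 m/s; transfer-perigee v_p = √[μ(2/r₁ − 1/a_t)] = 9584 m/s.
Δv₁ = v_p − v_c1 = 2039 m/s.
At r₂: circular v_c2 = √(μ/r₂) = 3692 m/s; transfer-apogee v_a = √[μ(2/r₂ − 1/a_t)] = 2295 m/s.
Δv₂ = v_c2 − v_a = 1397 m/s.
Total Δv = Δv₁ + Δv₂ = 3436 m/s = 3.436 km/s.

Δv_total ≈ 3.44 km/s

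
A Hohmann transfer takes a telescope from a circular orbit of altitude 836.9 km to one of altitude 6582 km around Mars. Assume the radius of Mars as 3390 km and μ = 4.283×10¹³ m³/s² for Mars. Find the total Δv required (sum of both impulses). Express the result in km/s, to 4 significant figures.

Δv_total ≈ 1.063 km/s

r₁ = 3390 + 836.9 = 4226.9 km = 4.2269×10⁶ m.
r₂ = 3390 + 6582 = 9972.0 km = 9.9720×10⁶ m.
Transfer ellipse a_t = (r₁ + r₂)/2 = 7.099×10⁶ m.
At r₁: circular v_c1 = √(μ/r₁) = 3183 m/s; transfer-periapsis v_p = √[μ(2/r₁ − 1/a_t)] = 3773 m/s.
Δv₁ = v_p − v_c1 = 589.4 m/s.
At r₂: circular v_c2 = √(μ/r₂) = 2072 m/s; transfer-apoapsis v_a = √[μ(2/r₂ − 1/a_t)] = 1599 m/s.
Δv₂ = v_c2 − v_a = 473.3 m/s.
Total Δv = Δv₁ + Δv₂ = 1063 m/s = 1.063 km/s.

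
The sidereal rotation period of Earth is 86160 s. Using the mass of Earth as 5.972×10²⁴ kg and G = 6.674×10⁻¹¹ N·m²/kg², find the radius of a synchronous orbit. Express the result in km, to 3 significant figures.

r_sync ≈ 42200 km

μ = GM = 6.674×10⁻¹¹ × 5.972×10²⁴ = 3.986×10¹⁴ m³/s².
A synchronous orbit has period T, so by Kepler's third law a = (μT²/4π²)^(1/3).
μT²/4π² = 3.986×10¹⁴ × (8.616×10⁴)² / 39.48 = 7.495×10²² m³.
a = 4.216×10⁷ m = 42162 km.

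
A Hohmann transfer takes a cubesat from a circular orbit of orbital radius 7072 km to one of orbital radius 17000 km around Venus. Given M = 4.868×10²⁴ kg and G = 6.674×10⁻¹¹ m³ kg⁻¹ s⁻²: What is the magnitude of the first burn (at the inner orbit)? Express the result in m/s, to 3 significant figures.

Δv ≈ 1280 m/s

μ = GM = 6.674×10⁻¹¹ × 4.868×10²⁴ = 3.249×10¹⁴ m³/s².
r₁ = 7072 km = 7.072×10⁶ m.
r₂ = 17000 km = 1.700×10⁷ m.
Transfer ellipse a_t = (r₁ + r₂)/2 = 1.204×10⁷ m.
At r₁: circular v_c1 = √(μ/r₁) = 6778 m/s; transfer-periapsis v_p = √[μ(2/r₁ − 1/a_t)] = 8055 m/s.
Δv₁ = v_p − v_c1 = 1277 m/s.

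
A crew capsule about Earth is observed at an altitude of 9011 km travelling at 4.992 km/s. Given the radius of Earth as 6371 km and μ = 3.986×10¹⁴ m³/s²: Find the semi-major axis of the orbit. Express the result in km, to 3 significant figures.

a ≈ 14800 km

r = 6371 + 9011 = 15382 km = 1.538×10⁷ m.
Vis-viva rearranged: 1/a = 2/r − v²/μ = 1.300×10⁻⁷ − 6.252×10⁻⁸ = 6.750×10⁻⁸ m⁻¹.
a = 1.481×10⁷ m = 14814 km.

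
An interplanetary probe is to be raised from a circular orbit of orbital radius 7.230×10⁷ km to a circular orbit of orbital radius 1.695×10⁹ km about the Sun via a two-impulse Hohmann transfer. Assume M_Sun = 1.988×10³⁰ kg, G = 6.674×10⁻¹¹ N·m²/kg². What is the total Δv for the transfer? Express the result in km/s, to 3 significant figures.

μ = GM = 6.674×10⁻¹¹ × 1.988×10³⁰ = 1.327×10²⁰ m³/s².
r₁ = 7.230×10⁷ km = 7.230×10¹⁰ m.
r₂ = 1.695×10⁹ km = 1.695×10¹² m.
Transfer ellipse a_t = (r₁ + r₂)/2 = 8.836×10¹¹ m.
At r₁: circular v_c1 = √(μ/r₁) = 42840 m/s; transfer-perihelion v_p = √[μ(2/r₁ − 1/a_t)] = 59330 m/s.
Δv₁ = v_p − v_c1 = 16490 m/s.
At r₂: circular v_c2 = √(μ/r₂) = 8847 m/s; transfer-aphelion v_a = √[μ(2/r₂ − 1/a_t)] = 2531 m/s.
Δv₂ = v_c2 − v_a = 6317 m/s.
Total Δv = Δv₁ + Δv₂ = 22810 m/s = 22.81 km/s.

Δv_total ≈ 22.8 km/s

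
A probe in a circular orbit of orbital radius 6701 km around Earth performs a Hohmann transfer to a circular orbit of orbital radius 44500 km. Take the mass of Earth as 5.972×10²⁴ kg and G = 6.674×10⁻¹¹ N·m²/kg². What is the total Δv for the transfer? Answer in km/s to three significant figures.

μ = GM = 6.674×10⁻¹¹ × 5.972×10²⁴ = 3.986×10¹⁴ m³/s².
r₁ = 6701 km = 6.701×10⁶ m.
r₂ = 44500 km = 4.450×10⁷ m.
Transfer ellipse a_t = (r₁ + r₂)/2 = 2.560×10⁷ m.
At r₁: circular v_c1 = √(μ/r₁) = 7712 m/s; transfer-perigee v_p = √[μ(2/r₁ − 1/a_t)] = 10170 m/s.
Δv₁ = v_p − v_c1 = 2456 m/s.
At r₂: circular v_c2 = √(μ/r₂) = 2993 m/s; transfer-apogee v_a = √[μ(2/r₂ − 1/a_t)] = 1531 m/s.
Δv₂ = v_c2 − v_a = 1462 m/s.
Total Δv = Δv₁ + Δv₂ = 3917 m/s = 3.917 km/s.

Δv_total ≈ 3.92 km/s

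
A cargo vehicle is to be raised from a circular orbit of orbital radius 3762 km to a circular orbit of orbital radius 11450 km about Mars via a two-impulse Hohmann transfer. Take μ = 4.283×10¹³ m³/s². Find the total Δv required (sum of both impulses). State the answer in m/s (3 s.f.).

r₁ = 3762 km = 3.762×10⁶ m.
r₂ = 11450 km = 1.145×10⁷ m.
Transfer ellipse a_t = (r₁ + r₂)/2 = 7.606×10⁶ m.
At r₁: circular v_c1 = √(μ/r₁) = 3374 m/s; transfer-periapsis v_p = √[μ(2/r₁ − 1/a_t)] = 4140 m/s.
Δv₁ = v_p − v_c1 = 765.7 m/s.
At r₂: circular v_c2 = √(μ/r₂) = 1934 m/s; transfer-apoapsis v_a = √[μ(2/r₂ − 1/a_t)] = 1360 m/s.
Δv₂ = v_c2 − v_a = 573.9 m/s.
Total Δv = Δv₁ + Δv₂ = 1340 m/s.

Δv_total ≈ 1340 m/s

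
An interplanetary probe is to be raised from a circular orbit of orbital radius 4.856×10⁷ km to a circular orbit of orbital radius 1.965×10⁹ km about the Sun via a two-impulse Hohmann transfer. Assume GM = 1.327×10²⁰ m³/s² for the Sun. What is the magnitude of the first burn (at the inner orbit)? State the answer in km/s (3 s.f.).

Δv ≈ 20.8 km/s

r₁ = 4.856×10⁷ km = 4.856×10¹⁰ m.
r₂ = 1.965×10⁹ km = 1.965×10¹² m.
Transfer ellipse a_t = (r₁ + r₂)/2 = 1.007×10¹² m.
At r₁: circular v_c1 = √(μ/r₁) = 52280 m/s; transfer-perihelion v_p = √[μ(2/r₁ − 1/a_t)] = 73030 m/s.
Δv₁ = v_p − v_c1 = 20760 m/s.
= 20.76 km/s.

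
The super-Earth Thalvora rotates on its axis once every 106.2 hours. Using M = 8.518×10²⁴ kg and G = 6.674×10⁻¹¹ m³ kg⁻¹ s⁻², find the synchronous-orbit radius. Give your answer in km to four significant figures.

μ = GM = 6.674×10⁻¹¹ × 8.518×10²⁴ = 5.685×10¹⁴ m³/s².
T = 106.2 hours = 3.823×10⁵ s.
A synchronous orbit has period T, so by Kepler's third law a = (μT²/4π²)^(1/3).
μT²/4π² = 5.685×10¹⁴ × (3.823×10⁵)² / 39.48 = 2.105×10²⁴ m³.
a = 1.282×10⁸ m = 1.2816×10⁵ km.

r_sync ≈ 1.282×10⁵ km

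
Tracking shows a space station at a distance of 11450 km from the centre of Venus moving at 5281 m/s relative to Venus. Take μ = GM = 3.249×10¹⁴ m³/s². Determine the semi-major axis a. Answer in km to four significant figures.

r = 1.145×10⁷ m.
Specific orbital energy ε = v²/2 − μ/r = (5281)²/2 − 3.249×10¹⁴/1.145×10⁷ = -1.443×10⁷ J/kg.
Since ε = −μ/(2a), a = −μ/(2ε) = 1.126×10⁷ m = 11257 km.

a ≈ 11260 km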